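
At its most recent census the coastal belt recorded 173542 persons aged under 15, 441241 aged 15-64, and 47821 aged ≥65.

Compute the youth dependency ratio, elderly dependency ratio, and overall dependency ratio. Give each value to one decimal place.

Youth dependency ratio: 39.3
Old-age dependency ratio: 10.8
Total dependency ratio: 50.2

Youth dependency ratio = 173542 / 441241 × 100 = 39.3
Old-age dependency ratio = 47821 / 441241 × 100 = 10.8
Total dependency ratio = (173542 + 47821) / 441241 × 100 = 221363 / 441241 × 100 = 50.2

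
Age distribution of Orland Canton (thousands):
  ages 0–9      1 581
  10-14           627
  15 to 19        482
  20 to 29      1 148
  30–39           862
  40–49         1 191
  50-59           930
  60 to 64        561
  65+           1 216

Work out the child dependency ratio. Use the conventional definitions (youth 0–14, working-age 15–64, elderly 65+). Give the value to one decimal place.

0–14: 1 581 + 627 = 2 208
15–64: 482 + 1 148 + 862 + 1 191 + 930 + 561 = 5 174
65+: 1 216
Youth dependency ratio = 2 208 / 5 174 × 100 = 42.7

Youth dependency ratio: 42.7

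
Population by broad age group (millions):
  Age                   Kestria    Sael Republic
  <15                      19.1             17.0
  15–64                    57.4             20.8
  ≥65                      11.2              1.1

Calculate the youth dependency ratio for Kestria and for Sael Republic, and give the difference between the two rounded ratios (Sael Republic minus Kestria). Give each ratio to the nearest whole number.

Kestria: 33
Sael Republic: 82
Difference: +49

Kestria: 19.1 / 57.4 × 100 = 33
Sael Republic: 17.0 / 20.8 × 100 = 82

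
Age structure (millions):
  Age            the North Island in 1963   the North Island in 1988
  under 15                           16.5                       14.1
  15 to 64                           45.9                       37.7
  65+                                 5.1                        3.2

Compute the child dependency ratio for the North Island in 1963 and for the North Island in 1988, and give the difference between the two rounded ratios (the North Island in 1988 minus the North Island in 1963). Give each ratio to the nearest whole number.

the North Island in 1963: 16.5 / 45.9 × 100 = 36
the North Island in 1988: 14.1 / 37.7 × 100 = 37

the North Island in 1963: 36
the North Island in 1988: 37
Difference: +1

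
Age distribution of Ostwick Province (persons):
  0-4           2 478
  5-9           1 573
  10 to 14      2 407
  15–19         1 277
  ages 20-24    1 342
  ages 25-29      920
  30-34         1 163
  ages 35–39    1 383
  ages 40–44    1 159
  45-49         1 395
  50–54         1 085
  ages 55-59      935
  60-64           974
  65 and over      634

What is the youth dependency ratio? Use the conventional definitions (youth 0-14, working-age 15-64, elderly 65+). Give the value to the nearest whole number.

Youth dependency ratio: 56

0–14: 2 478 + 1 573 + 2 407 = 6 458
15–64: 1 277 + 1 342 + 920 + 1 163 + 1 383 + 1 159 + 1 395 + 1 085 + 935 + 974 = 11 633
65+: 634
Youth dependency ratio = 6 458 / 11 633 × 100 = 56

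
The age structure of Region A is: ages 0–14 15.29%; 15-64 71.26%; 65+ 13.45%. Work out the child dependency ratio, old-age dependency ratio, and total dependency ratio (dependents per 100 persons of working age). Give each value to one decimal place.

Youth dependency ratio: 21.5
Old-age dependency ratio: 18.9
Total dependency ratio: 40.3

Youth dependency ratio = 15.29 / 71.26 × 100 = 21.5
Old-age dependency ratio = 13.45 / 71.26 × 100 = 18.9
Total dependency ratio = (15.29 + 13.45) / 71.26 × 100 = 28.74 / 71.26 × 100 = 40.3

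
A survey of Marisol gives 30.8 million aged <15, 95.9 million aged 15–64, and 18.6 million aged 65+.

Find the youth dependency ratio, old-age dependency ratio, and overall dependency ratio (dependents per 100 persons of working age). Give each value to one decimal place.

Youth dependency ratio: 32.1
Old-age dependency ratio: 19.4
Total dependency ratio: 51.5

Youth dependency ratio = 30.8 / 95.9 × 100 = 32.1
Old-age dependency ratio = 18.6 / 95.9 × 100 = 19.4
Total dependency ratio = (30.8 + 18.6) / 95.9 × 100 = 49.4 / 95.9 × 100 = 51.5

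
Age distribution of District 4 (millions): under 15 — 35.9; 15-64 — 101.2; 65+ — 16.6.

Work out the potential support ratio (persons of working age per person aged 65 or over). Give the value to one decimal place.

Potential support ratio = 101.2 / 16.6 = 6.1

Potential support ratio: 6.1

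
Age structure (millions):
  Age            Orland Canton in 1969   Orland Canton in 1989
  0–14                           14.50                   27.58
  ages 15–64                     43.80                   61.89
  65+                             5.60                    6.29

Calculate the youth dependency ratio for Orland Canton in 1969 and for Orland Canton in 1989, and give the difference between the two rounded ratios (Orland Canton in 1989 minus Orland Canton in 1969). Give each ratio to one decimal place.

Orland Canton in 1969: 33.1
Orland Canton in 1989: 44.6
Difference: +11.5

Orland Canton in 1969: 14.50 / 43.80 × 100 = 33.1
Orland Canton in 1989: 27.58 / 61.89 × 100 = 44.6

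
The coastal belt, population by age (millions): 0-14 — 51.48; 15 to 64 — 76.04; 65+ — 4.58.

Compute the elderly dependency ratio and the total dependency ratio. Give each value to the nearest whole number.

Old-age dependency ratio = 4.58 / 76.04 × 100 = 6
Total dependency ratio = (51.48 + 4.58) / 76.04 × 100 = 56.06 / 76.04 × 100 = 74

Old-age dependency ratio: 6
Total dependency ratio: 74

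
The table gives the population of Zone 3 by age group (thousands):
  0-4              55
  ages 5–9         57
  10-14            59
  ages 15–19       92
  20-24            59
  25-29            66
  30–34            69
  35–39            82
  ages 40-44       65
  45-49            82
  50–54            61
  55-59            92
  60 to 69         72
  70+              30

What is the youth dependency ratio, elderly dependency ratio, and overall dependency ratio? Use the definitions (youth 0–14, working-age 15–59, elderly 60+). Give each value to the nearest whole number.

Youth dependency ratio: 26
Old-age dependency ratio: 15
Total dependency ratio: 41

0–14: 55 + 57 + 59 = 171
15–59: 92 + 59 + 66 + 69 + 82 + 65 + 82 + 61 + 92 = 668
60+: 72 + 30 = 102
Youth dependency ratio = 171 / 668 × 100 = 26
Old-age dependency ratio = 102 / 668 × 100 = 15
Total dependency ratio = (171 + 102) / 668 × 100 = 273 / 668 × 100 = 41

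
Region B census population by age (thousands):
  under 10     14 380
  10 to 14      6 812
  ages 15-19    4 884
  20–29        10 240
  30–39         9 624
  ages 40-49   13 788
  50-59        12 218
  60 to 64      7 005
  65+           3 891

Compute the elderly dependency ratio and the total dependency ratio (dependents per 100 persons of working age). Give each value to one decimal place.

Old-age dependency ratio: 6.7
Total dependency ratio: 43.4

0–14: 14 380 + 6 812 = 21 192
15–64: 4 884 + 10 240 + 9 624 + 13 788 + 12 218 + 7 005 = 57 759
65+: 3 891
Old-age dependency ratio = 3 891 / 57 759 × 100 = 6.7
Total dependency ratio = (21 192 + 3 891) / 57 759 × 100 = 25 083 / 57 759 × 100 = 43.4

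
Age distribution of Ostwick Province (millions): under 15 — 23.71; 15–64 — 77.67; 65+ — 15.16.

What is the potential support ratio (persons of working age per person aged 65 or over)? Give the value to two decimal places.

Potential support ratio = 77.67 / 15.16 = 5.12

Potential support ratio: 5.12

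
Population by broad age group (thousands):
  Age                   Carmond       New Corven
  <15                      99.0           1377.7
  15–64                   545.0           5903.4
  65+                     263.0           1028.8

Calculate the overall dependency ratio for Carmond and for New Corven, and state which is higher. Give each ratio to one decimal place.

Carmond: 66.4
New Corven: 40.8
Higher: Carmond

Carmond: (99.0 + 263.0) / 545.0 × 100 = 362.0 / 545.0 × 100 = 66.4
New Corven: (1377.7 + 1028.8) / 5903.4 × 100 = 2406.5 / 5903.4 × 100 = 40.8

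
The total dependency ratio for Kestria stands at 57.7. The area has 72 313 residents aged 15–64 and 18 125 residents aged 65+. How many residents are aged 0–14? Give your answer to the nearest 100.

Total dependency ratio = (youth + elderly) / working-age × 100
57.7 = (Y + 18 125) / 72 313 × 100
⇒ 23 600

Aged 0–14: 23 600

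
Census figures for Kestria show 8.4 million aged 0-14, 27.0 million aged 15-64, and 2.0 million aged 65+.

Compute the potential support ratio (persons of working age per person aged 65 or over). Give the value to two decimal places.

Potential support ratio = 27.0 / 2.0 = 13.50

Potential support ratio: 13.50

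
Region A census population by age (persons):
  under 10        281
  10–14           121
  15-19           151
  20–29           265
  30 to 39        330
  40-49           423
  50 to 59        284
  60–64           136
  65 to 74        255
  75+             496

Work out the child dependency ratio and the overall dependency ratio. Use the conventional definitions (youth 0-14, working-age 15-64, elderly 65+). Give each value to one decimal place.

Youth dependency ratio: 25.3
Total dependency ratio: 72.6

0–14: 281 + 121 = 402
15–64: 151 + 265 + 330 + 423 + 284 + 136 = 1589
65+: 255 + 496 = 751
Youth dependency ratio = 402 / 1589 × 100 = 25.3
Total dependency ratio = (402 + 751) / 1589 × 100 = 1153 / 1589 × 100 = 72.6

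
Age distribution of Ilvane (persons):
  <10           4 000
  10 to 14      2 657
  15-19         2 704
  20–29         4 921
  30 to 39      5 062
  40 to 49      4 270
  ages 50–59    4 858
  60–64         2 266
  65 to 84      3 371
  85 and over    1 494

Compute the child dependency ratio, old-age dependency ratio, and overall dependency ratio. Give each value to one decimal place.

0–14: 4 000 + 2 657 = 6 657
15–64: 2 704 + 4 921 + 5 062 + 4 270 + 4 858 + 2 266 = 24 081
65+: 3 371 + 1 494 = 4 865
Youth dependency ratio = 6 657 / 24 081 × 100 = 27.6
Old-age dependency ratio = 4 865 / 24 081 × 100 = 20.2
Total dependency ratio = (6 657 + 4 865) / 24 081 × 100 = 11 522 / 24 081 × 100 = 47.8

Youth dependency ratio: 27.6
Old-age dependency ratio: 20.2
Total dependency ratio: 47.8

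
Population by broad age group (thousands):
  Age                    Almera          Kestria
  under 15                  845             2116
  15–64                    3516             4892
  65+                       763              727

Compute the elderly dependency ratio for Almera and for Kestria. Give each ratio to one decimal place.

Almera: 763 / 3516 × 100 = 21.7
Kestria: 727 / 4892 × 100 = 14.9

Almera: 21.7
Kestria: 14.9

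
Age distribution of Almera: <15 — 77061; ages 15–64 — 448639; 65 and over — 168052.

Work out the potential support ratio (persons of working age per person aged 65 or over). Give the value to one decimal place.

Potential support ratio = 448639 / 168052 = 2.7

Potential support ratio: 2.7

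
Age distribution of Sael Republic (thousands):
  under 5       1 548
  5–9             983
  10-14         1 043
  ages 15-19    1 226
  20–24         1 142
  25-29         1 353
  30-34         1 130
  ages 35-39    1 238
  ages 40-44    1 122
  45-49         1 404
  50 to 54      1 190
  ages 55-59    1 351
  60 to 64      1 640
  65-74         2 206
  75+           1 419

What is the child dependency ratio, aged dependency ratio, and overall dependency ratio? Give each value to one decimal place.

Youth dependency ratio: 27.9
Old-age dependency ratio: 28.3
Total dependency ratio: 56.3

0–14: 1 548 + 983 + 1 043 = 3 574
15–64: 1 226 + 1 142 + 1 353 + 1 130 + 1 238 + 1 122 + 1 404 + 1 190 + 1 351 + 1 640 = 12 796
65+: 2 206 + 1 419 = 3 625
Youth dependency ratio = 3 574 / 12 796 × 100 = 27.9
Old-age dependency ratio = 3 625 / 12 796 × 100 = 28.3
Total dependency ratio = (3 574 + 3 625) / 12 796 × 100 = 7 199 / 12 796 × 100 = 56.3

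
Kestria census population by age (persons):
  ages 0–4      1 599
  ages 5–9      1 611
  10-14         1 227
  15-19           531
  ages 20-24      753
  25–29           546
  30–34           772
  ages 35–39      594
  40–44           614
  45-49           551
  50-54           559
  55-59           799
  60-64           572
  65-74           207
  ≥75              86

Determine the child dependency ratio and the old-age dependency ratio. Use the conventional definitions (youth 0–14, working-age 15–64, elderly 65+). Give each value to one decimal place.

Youth dependency ratio: 70.5
Old-age dependency ratio: 4.7

0–14: 1 599 + 1 611 + 1 227 = 4 437
15–64: 531 + 753 + 546 + 772 + 594 + 614 + 551 + 559 + 799 + 572 = 6 291
65+: 207 + 86 = 293
Youth dependency ratio = 4 437 / 6 291 × 100 = 70.5
Old-age dependency ratio = 293 / 6 291 × 100 = 4.7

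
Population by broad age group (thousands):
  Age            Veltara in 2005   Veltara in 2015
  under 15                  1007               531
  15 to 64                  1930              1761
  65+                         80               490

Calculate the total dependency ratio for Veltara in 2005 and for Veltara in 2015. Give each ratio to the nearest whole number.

Veltara in 2005: 56
Veltara in 2015: 58

Veltara in 2005: (1007 + 80) / 1930 × 100 = 1087 / 1930 × 100 = 56
Veltara in 2015: (531 + 490) / 1761 × 100 = 1021 / 1761 × 100 = 58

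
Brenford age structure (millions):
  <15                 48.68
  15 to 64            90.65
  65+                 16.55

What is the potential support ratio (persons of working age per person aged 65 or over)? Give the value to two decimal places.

Potential support ratio: 5.48

Potential support ratio = 90.65 / 16.55 = 5.48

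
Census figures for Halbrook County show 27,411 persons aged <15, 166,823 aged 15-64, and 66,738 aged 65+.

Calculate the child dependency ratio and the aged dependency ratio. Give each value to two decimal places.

Youth dependency ratio: 16.43
Old-age dependency ratio: 40.01

Youth dependency ratio = 27,411 / 166,823 × 100 = 16.43
Old-age dependency ratio = 66,738 / 166,823 × 100 = 40.01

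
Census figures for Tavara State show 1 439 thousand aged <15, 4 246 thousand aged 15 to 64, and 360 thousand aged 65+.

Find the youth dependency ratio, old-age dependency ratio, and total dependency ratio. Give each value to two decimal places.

Youth dependency ratio = 1 439 / 4 246 × 100 = 33.89
Old-age dependency ratio = 360 / 4 246 × 100 = 8.48
Total dependency ratio = (1 439 + 360) / 4 246 × 100 = 1 799 / 4 246 × 100 = 42.37

Youth dependency ratio: 33.89
Old-age dependency ratio: 8.48
Total dependency ratio: 42.37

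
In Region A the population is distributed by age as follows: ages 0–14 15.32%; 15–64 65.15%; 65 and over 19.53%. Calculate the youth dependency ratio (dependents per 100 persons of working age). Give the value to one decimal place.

Youth dependency ratio = 15.32 / 65.15 × 100 = 23.5

Youth dependency ratio: 23.5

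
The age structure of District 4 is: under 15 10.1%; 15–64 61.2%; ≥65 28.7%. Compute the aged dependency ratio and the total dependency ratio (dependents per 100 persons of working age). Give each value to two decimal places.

Old-age dependency ratio: 46.90
Total dependency ratio: 63.40

Old-age dependency ratio = 28.7 / 61.2 × 100 = 46.90
Total dependency ratio = (10.1 + 28.7) / 61.2 × 100 = 38.8 / 61.2 × 100 = 63.40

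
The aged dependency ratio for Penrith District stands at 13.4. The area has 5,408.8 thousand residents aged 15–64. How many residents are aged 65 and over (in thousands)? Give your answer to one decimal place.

Aged 65 and over: 724.8

Old-age dependency ratio = elderly / working-age × 100
13.4 = E / 5,408.8 × 100
⇒ 724.8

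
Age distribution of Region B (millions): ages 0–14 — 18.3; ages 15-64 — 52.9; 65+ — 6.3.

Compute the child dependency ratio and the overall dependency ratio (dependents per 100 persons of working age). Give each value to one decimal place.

Youth dependency ratio = 18.3 / 52.9 × 100 = 34.6
Total dependency ratio = (18.3 + 6.3) / 52.9 × 100 = 24.6 / 52.9 × 100 = 46.5

Youth dependency ratio: 34.6
Total dependency ratio: 46.5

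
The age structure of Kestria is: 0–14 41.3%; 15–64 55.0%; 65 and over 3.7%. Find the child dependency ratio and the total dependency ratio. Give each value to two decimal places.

Youth dependency ratio: 75.09
Total dependency ratio: 81.82

Youth dependency ratio = 41.3 / 55.0 × 100 = 75.09
Total dependency ratio = (41.3 + 3.7) / 55.0 × 100 = 45.0 / 55.0 × 100 = 81.82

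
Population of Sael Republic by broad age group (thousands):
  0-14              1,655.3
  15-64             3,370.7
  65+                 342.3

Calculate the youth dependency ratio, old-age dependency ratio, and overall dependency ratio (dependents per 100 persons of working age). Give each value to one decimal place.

Youth dependency ratio = 1,655.3 / 3,370.7 × 100 = 49.1
Old-age dependency ratio = 342.3 / 3,370.7 × 100 = 10.2
Total dependency ratio = (1,655.3 + 342.3) / 3,370.7 × 100 = 1,997.6 / 3,370.7 × 100 = 59.3

Youth dependency ratio: 49.1
Old-age dependency ratio: 10.2
Total dependency ratio: 59.3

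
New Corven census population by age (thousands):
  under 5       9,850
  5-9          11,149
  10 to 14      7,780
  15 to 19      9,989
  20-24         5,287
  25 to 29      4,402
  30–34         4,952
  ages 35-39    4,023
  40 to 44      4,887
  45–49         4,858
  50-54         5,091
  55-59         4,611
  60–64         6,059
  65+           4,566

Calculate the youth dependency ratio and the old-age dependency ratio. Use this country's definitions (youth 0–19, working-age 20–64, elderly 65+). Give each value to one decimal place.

Youth dependency ratio: 87.8
Old-age dependency ratio: 10.3

0–19: 9,850 + 11,149 + 7,780 + 9,989 = 38,768
20–64: 5,287 + 4,402 + 4,952 + 4,023 + 4,887 + 4,858 + 5,091 + 4,611 + 6,059 = 44,170
65+: 4,566
Youth dependency ratio = 38,768 / 44,170 × 100 = 87.8
Old-age dependency ratio = 4,566 / 44,170 × 100 = 10.3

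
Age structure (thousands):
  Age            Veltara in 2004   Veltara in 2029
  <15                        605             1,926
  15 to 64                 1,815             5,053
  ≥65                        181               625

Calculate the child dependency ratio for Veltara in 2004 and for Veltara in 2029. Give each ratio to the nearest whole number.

Veltara in 2004: 33
Veltara in 2029: 38

Veltara in 2004: 605 / 1,815 × 100 = 33
Veltara in 2029: 1,926 / 5,053 × 100 = 38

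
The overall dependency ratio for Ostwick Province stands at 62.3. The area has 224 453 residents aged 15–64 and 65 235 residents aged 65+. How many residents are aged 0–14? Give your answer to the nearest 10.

Aged 0–14: 74 600

Total dependency ratio = (youth + elderly) / working-age × 100
62.3 = (Y + 65 235) / 224 453 × 100
⇒ 74 600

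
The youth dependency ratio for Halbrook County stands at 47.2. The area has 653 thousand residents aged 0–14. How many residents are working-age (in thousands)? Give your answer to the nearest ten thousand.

Youth dependency ratio = youth / working-age × 100
47.2 = 653 / W × 100
⇒ 1 380

Working-age: 1 380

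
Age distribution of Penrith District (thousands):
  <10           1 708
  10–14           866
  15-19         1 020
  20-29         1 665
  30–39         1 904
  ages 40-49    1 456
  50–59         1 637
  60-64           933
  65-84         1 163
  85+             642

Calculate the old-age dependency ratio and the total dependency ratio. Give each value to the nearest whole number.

0–14: 1 708 + 866 = 2 574
15–64: 1 020 + 1 665 + 1 904 + 1 456 + 1 637 + 933 = 8 615
65+: 1 163 + 642 = 1 805
Old-age dependency ratio = 1 805 / 8 615 × 100 = 21
Total dependency ratio = (2 574 + 1 805) / 8 615 × 100 = 4 379 / 8 615 × 100 = 51

Old-age dependency ratio: 21
Total dependency ratio: 51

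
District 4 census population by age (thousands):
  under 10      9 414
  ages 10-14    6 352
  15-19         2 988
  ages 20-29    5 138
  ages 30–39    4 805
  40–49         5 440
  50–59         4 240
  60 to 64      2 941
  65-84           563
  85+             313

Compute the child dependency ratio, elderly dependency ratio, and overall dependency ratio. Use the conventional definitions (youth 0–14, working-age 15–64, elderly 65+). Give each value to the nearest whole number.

Youth dependency ratio: 62
Old-age dependency ratio: 3
Total dependency ratio: 65

0–14: 9 414 + 6 352 = 15 766
15–64: 2 988 + 5 138 + 4 805 + 5 440 + 4 240 + 2 941 = 25 552
65+: 563 + 313 = 876
Youth dependency ratio = 15 766 / 25 552 × 100 = 62
Old-age dependency ratio = 876 / 25 552 × 100 = 3
Total dependency ratio = (15 766 + 876) / 25 552 × 100 = 16 642 / 25 552 × 100 = 65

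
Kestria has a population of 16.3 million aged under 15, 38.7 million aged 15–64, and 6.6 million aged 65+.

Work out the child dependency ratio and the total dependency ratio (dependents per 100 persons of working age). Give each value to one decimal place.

Youth dependency ratio = 16.3 / 38.7 × 100 = 42.1
Total dependency ratio = (16.3 + 6.6) / 38.7 × 100 = 22.9 / 38.7 × 100 = 59.2

Youth dependency ratio: 42.1
Total dependency ratio: 59.2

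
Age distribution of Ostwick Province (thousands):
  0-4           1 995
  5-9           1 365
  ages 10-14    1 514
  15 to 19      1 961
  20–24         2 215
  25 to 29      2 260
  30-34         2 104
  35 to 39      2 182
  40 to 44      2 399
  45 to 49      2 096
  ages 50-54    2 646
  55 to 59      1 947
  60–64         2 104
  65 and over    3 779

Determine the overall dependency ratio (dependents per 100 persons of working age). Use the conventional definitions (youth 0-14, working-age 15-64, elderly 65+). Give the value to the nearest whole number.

Total dependency ratio: 39

0–14: 1 995 + 1 365 + 1 514 = 4 874
15–64: 1 961 + 2 215 + 2 260 + 2 104 + 2 182 + 2 399 + 2 096 + 2 646 + 1 947 + 2 104 = 21 914
65+: 3 779
Total dependency ratio = (4 874 + 3 779) / 21 914 × 100 = 8 653 / 21 914 × 100 = 39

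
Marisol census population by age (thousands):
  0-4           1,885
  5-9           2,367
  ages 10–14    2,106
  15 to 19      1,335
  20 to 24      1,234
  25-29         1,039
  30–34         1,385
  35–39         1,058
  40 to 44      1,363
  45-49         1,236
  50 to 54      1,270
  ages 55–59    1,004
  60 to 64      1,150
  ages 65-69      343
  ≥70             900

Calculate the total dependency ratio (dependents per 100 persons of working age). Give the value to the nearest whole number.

0–14: 1,885 + 2,367 + 2,106 = 6,358
15–64: 1,335 + 1,234 + 1,039 + 1,385 + 1,058 + 1,363 + 1,236 + 1,270 + 1,004 + 1,150 = 12,074
65+: 343 + 900 = 1,243
Total dependency ratio = (6,358 + 1,243) / 12,074 × 100 = 7,601 / 12,074 × 100 = 63

Total dependency ratio: 63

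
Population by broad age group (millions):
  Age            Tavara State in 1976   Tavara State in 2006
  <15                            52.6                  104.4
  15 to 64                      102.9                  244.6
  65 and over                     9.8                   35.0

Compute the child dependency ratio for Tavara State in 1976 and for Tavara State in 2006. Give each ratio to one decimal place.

Tavara State in 1976: 52.6 / 102.9 × 100 = 51.1
Tavara State in 2006: 104.4 / 244.6 × 100 = 42.7

Tavara State in 1976: 51.1
Tavara State in 2006: 42.7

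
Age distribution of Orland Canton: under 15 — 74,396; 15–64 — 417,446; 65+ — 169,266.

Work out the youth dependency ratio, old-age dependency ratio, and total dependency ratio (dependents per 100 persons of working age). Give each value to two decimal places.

Youth dependency ratio = 74,396 / 417,446 × 100 = 17.82
Old-age dependency ratio = 169,266 / 417,446 × 100 = 40.55
Total dependency ratio = (74,396 + 169,266) / 417,446 × 100 = 243,662 / 417,446 × 100 = 58.37

Youth dependency ratio: 17.82
Old-age dependency ratio: 40.55
Total dependency ratio: 58.37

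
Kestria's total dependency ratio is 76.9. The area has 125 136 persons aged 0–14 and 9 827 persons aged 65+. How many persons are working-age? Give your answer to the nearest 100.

Working-age: 175 500

Total dependency ratio = (youth + elderly) / working-age × 100
76.9 = (125 136 + 9 827) / W × 100
⇒ 175 500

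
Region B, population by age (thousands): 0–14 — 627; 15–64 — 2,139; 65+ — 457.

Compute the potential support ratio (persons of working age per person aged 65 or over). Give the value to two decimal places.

Potential support ratio: 4.68

Potential support ratio = 2,139 / 457 = 4.68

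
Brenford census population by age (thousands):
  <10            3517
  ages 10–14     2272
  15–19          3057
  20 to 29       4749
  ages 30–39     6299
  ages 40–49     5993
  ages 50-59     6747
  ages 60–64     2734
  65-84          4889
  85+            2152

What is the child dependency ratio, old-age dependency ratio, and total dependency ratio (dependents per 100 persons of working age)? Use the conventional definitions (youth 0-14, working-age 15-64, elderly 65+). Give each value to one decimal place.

Youth dependency ratio: 19.6
Old-age dependency ratio: 23.8
Total dependency ratio: 43.4

0–14: 3517 + 2272 = 5789
15–64: 3057 + 4749 + 6299 + 5993 + 6747 + 2734 = 29579
65+: 4889 + 2152 = 7041
Youth dependency ratio = 5789 / 29579 × 100 = 19.6
Old-age dependency ratio = 7041 / 29579 × 100 = 23.8
Total dependency ratio = (5789 + 7041) / 29579 × 100 = 12830 / 29579 × 100 = 43.4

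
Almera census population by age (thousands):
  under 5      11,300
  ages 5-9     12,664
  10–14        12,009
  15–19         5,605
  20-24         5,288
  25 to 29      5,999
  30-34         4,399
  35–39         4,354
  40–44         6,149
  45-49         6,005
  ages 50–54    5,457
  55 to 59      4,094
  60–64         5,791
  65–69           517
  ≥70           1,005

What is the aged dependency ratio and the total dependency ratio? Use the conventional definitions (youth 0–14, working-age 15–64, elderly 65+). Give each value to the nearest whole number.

Old-age dependency ratio: 3
Total dependency ratio: 71

0–14: 11,300 + 12,664 + 12,009 = 35,973
15–64: 5,605 + 5,288 + 5,999 + 4,399 + 4,354 + 6,149 + 6,005 + 5,457 + 4,094 + 5,791 = 53,141
65+: 517 + 1,005 = 1,522
Old-age dependency ratio = 1,522 / 53,141 × 100 = 3
Total dependency ratio = (35,973 + 1,522) / 53,141 × 100 = 37,495 / 53,141 × 100 = 71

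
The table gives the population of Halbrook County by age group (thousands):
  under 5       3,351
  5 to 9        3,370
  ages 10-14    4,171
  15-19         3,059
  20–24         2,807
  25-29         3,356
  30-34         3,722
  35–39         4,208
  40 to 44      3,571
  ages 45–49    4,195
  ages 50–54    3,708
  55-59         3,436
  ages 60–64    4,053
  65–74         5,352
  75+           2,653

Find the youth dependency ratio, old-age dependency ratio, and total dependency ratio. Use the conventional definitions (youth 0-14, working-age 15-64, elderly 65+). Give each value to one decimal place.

Youth dependency ratio: 30.2
Old-age dependency ratio: 22.2
Total dependency ratio: 52.3

0–14: 3,351 + 3,370 + 4,171 = 10,892
15–64: 3,059 + 2,807 + 3,356 + 3,722 + 4,208 + 3,571 + 4,195 + 3,708 + 3,436 + 4,053 = 36,115
65+: 5,352 + 2,653 = 8,005
Youth dependency ratio = 10,892 / 36,115 × 100 = 30.2
Old-age dependency ratio = 8,005 / 36,115 × 100 = 22.2
Total dependency ratio = (10,892 + 8,005) / 36,115 × 100 = 18,897 / 36,115 × 100 = 52.3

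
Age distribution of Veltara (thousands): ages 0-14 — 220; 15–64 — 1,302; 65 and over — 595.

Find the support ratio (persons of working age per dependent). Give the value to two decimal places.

Support ratio: 1.60

Support ratio = 1,302 / (220 + 595) = 1,302 / 815 = 1.60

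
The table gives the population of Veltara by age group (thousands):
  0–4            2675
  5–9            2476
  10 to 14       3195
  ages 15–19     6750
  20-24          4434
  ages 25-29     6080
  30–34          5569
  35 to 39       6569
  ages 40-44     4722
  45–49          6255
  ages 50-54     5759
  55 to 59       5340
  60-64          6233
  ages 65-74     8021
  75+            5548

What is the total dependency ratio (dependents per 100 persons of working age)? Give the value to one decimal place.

Total dependency ratio: 38.0

0–14: 2675 + 2476 + 3195 = 8346
15–64: 6750 + 4434 + 6080 + 5569 + 6569 + 4722 + 6255 + 5759 + 5340 + 6233 = 57711
65+: 8021 + 5548 = 13569
Total dependency ratio = (8346 + 13569) / 57711 × 100 = 21915 / 57711 × 100 = 38.0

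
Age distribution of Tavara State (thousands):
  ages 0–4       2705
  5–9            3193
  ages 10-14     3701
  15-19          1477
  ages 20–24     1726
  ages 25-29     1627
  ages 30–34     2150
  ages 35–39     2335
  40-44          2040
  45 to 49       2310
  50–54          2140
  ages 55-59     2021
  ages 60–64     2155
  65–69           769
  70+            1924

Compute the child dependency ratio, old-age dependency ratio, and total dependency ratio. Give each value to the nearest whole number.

Youth dependency ratio: 48
Old-age dependency ratio: 13
Total dependency ratio: 62

0–14: 2705 + 3193 + 3701 = 9599
15–64: 1477 + 1726 + 1627 + 2150 + 2335 + 2040 + 2310 + 2140 + 2021 + 2155 = 19981
65+: 769 + 1924 = 2693
Youth dependency ratio = 9599 / 19981 × 100 = 48
Old-age dependency ratio = 2693 / 19981 × 100 = 13
Total dependency ratio = (9599 + 2693) / 19981 × 100 = 12292 / 19981 × 100 = 62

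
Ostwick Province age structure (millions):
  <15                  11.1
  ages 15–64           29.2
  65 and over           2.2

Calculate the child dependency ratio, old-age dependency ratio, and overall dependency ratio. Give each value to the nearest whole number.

Youth dependency ratio = 11.1 / 29.2 × 100 = 38
Old-age dependency ratio = 2.2 / 29.2 × 100 = 8
Total dependency ratio = (11.1 + 2.2) / 29.2 × 100 = 13.3 / 29.2 × 100 = 46

Youth dependency ratio: 38
Old-age dependency ratio: 8
Total dependency ratio: 46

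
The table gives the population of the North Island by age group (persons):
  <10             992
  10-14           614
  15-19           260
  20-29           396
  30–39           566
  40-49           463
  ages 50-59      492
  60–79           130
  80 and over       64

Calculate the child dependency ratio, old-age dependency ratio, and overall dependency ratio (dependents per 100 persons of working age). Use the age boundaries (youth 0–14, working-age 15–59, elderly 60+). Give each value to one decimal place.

0–14: 992 + 614 = 1,606
15–59: 260 + 396 + 566 + 463 + 492 = 2,177
60+: 130 + 64 = 194
Youth dependency ratio = 1,606 / 2,177 × 100 = 73.8
Old-age dependency ratio = 194 / 2,177 × 100 = 8.9
Total dependency ratio = (1,606 + 194) / 2,177 × 100 = 1,800 / 2,177 × 100 = 82.7

Youth dependency ratio: 73.8
Old-age dependency ratio: 8.9
Total dependency ratio: 82.7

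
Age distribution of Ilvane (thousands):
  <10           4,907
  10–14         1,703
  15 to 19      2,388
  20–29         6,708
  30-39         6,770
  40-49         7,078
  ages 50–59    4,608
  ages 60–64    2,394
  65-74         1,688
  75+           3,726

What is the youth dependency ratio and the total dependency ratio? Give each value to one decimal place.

Youth dependency ratio: 22.1
Total dependency ratio: 40.2

0–14: 4,907 + 1,703 = 6,610
15–64: 2,388 + 6,708 + 6,770 + 7,078 + 4,608 + 2,394 = 29,946
65+: 1,688 + 3,726 = 5,414
Youth dependency ratio = 6,610 / 29,946 × 100 = 22.1
Total dependency ratio = (6,610 + 5,414) / 29,946 × 100 = 12,024 / 29,946 × 100 = 40.2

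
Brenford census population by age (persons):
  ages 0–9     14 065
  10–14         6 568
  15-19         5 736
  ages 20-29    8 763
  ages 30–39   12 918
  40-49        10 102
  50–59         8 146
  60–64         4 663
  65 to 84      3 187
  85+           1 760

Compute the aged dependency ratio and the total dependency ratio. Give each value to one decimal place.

0–14: 14 065 + 6 568 = 20 633
15–64: 5 736 + 8 763 + 12 918 + 10 102 + 8 146 + 4 663 = 50 328
65+: 3 187 + 1 760 = 4 947
Old-age dependency ratio = 4 947 / 50 328 × 100 = 9.8
Total dependency ratio = (20 633 + 4 947) / 50 328 × 100 = 25 580 / 50 328 × 100 = 50.8

Old-age dependency ratio: 9.8
Total dependency ratio: 50.8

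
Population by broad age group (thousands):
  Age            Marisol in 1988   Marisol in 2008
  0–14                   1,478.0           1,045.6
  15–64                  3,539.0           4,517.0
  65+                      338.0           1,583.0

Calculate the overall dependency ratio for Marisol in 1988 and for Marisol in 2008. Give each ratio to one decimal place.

Marisol in 1988: (1,478.0 + 338.0) / 3,539.0 × 100 = 1,816.0 / 3,539.0 × 100 = 51.3
Marisol in 2008: (1,045.6 + 1,583.0) / 4,517.0 × 100 = 2,628.6 / 4,517.0 × 100 = 58.2

Marisol in 1988: 51.3
Marisol in 2008: 58.2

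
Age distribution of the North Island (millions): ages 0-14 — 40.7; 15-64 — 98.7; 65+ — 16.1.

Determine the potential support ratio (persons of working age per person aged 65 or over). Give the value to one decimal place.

Potential support ratio = 98.7 / 16.1 = 6.1

Potential support ratio: 6.1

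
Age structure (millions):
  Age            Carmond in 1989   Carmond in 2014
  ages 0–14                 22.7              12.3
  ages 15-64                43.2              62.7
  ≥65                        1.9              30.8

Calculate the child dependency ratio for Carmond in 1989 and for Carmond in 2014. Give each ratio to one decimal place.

Carmond in 1989: 52.5
Carmond in 2014: 19.6

Carmond in 1989: 22.7 / 43.2 × 100 = 52.5
Carmond in 2014: 12.3 / 62.7 × 100 = 19.6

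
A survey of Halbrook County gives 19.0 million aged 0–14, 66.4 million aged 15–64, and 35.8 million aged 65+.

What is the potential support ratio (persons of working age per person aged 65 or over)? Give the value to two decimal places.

Potential support ratio: 1.85

Potential support ratio = 66.4 / 35.8 = 1.85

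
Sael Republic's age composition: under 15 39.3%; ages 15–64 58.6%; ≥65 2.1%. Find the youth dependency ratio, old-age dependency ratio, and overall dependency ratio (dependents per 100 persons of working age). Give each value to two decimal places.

Youth dependency ratio = 39.3 / 58.6 × 100 = 67.06
Old-age dependency ratio = 2.1 / 58.6 × 100 = 3.58
Total dependency ratio = (39.3 + 2.1) / 58.6 × 100 = 41.4 / 58.6 × 100 = 70.65

Youth dependency ratio: 67.06
Old-age dependency ratio: 3.58
Total dependency ratio: 70.65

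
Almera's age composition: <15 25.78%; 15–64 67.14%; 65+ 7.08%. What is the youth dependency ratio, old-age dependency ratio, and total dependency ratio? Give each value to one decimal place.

Youth dependency ratio: 38.4
Old-age dependency ratio: 10.5
Total dependency ratio: 48.9

Youth dependency ratio = 25.78 / 67.14 × 100 = 38.4
Old-age dependency ratio = 7.08 / 67.14 × 100 = 10.5
Total dependency ratio = (25.78 + 7.08) / 67.14 × 100 = 32.86 / 67.14 × 100 = 48.9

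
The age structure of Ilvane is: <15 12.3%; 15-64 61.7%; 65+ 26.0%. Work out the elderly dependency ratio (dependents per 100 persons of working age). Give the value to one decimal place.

Old-age dependency ratio: 42.1

Old-age dependency ratio = 26.0 / 61.7 × 100 = 42.1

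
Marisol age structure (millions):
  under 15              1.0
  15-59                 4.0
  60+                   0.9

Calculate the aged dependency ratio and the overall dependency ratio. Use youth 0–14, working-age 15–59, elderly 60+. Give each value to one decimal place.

Old-age dependency ratio: 22.5
Total dependency ratio: 47.5

Old-age dependency ratio = 0.9 / 4.0 × 100 = 22.5
Total dependency ratio = (1.0 + 0.9) / 4.0 × 100 = 1.9 / 4.0 × 100 = 47.5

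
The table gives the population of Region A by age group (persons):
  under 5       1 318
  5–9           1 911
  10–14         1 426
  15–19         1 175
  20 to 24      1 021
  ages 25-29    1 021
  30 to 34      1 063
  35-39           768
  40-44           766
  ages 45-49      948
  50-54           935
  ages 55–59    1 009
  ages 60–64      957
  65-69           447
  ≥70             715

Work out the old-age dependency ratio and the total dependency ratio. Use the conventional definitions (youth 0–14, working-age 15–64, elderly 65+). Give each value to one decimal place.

Old-age dependency ratio: 12.0
Total dependency ratio: 60.2

0–14: 1 318 + 1 911 + 1 426 = 4 655
15–64: 1 175 + 1 021 + 1 021 + 1 063 + 768 + 766 + 948 + 935 + 1 009 + 957 = 9 663
65+: 447 + 715 = 1 162
Old-age dependency ratio = 1 162 / 9 663 × 100 = 12.0
Total dependency ratio = (4 655 + 1 162) / 9 663 × 100 = 5 817 / 9 663 × 100 = 60.2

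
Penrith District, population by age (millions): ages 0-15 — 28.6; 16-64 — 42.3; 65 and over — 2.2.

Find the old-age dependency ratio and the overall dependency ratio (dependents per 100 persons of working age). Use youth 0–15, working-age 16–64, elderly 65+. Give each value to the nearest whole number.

Old-age dependency ratio: 5
Total dependency ratio: 73

Old-age dependency ratio = 2.2 / 42.3 × 100 = 5
Total dependency ratio = (28.6 + 2.2) / 42.3 × 100 = 30.8 / 42.3 × 100 = 73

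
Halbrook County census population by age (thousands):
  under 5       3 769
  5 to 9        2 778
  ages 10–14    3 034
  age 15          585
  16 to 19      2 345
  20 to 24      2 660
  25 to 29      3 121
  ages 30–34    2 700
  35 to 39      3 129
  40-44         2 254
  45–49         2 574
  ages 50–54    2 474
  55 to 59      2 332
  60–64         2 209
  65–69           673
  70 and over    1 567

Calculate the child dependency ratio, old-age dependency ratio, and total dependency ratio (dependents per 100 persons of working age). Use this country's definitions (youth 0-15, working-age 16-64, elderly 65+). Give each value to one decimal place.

Youth dependency ratio: 39.4
Old-age dependency ratio: 8.7
Total dependency ratio: 48.1

0–15: 3 769 + 2 778 + 3 034 + 585 = 10 166
16–64: 2 345 + 2 660 + 3 121 + 2 700 + 3 129 + 2 254 + 2 574 + 2 474 + 2 332 + 2 209 = 25 798
65+: 673 + 1 567 = 2 240
Youth dependency ratio = 10 166 / 25 798 × 100 = 39.4
Old-age dependency ratio = 2 240 / 25 798 × 100 = 8.7
Total dependency ratio = (10 166 + 2 240) / 25 798 × 100 = 12 406 / 25 798 × 100 = 48.1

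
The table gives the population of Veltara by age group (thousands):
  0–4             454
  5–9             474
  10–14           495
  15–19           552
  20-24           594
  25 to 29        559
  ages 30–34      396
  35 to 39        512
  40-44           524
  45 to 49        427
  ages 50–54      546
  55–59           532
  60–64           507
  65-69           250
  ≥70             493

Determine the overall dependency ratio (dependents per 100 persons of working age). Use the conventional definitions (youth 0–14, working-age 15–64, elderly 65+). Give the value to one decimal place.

0–14: 454 + 474 + 495 = 1,423
15–64: 552 + 594 + 559 + 396 + 512 + 524 + 427 + 546 + 532 + 507 = 5,149
65+: 250 + 493 = 743
Total dependency ratio = (1,423 + 743) / 5,149 × 100 = 2,166 / 5,149 × 100 = 42.1

Total dependency ratio: 42.1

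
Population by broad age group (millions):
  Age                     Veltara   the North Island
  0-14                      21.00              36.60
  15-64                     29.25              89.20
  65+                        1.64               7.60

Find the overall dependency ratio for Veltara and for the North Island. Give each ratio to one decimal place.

Veltara: 77.4
the North Island: 49.6

Veltara: (21.00 + 1.64) / 29.25 × 100 = 22.64 / 29.25 × 100 = 77.4
the North Island: (36.60 + 7.60) / 89.20 × 100 = 44.20 / 89.20 × 100 = 49.6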